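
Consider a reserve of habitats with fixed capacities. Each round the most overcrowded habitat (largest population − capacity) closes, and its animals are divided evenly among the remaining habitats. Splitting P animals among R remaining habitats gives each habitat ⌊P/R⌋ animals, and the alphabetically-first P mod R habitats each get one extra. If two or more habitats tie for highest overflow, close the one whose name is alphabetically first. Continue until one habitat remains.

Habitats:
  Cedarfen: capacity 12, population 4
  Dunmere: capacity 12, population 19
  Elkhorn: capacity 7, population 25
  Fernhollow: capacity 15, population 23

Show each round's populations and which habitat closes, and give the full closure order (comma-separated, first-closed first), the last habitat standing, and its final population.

Round 1: Cedarfen=4 Dunmere=19 Elkhorn=25 Fernhollow=23 → close Elkhorn (overflow 18)
  25÷3 = 8 each, +1 to first 1
Round 2: Cedarfen=13 Dunmere=27 Fernhollow=31 → close Fernhollow (overflow 16)
  31÷2 = 15 each, +1 to first 1
Round 3: Cedarfen=29 Dunmere=42 → close Dunmere (overflow 30)
  42÷1 = 42 each, +1 to first 0

Closure order: Elkhorn, Fernhollow, Dunmere
Last habitat: Cedarfen with 71 animals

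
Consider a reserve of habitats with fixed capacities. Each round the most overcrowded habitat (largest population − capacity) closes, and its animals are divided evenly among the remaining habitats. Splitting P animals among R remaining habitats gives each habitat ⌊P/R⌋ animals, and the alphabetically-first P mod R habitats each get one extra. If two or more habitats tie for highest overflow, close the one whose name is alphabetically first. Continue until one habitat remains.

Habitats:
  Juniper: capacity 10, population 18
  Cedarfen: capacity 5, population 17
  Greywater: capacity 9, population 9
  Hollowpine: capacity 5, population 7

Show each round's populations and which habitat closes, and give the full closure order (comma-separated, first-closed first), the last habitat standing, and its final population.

Round 1: Cedarfen=17 Greywater=9 Hollowpine=7 Juniper=18 → close Cedarfen (overflow 12)
  17÷3 = 5 each, +1 to first 2
Round 2: Greywater=15 Hollowpine=13 Juniper=23 → close Juniper (overflow 13)
  23÷2 = 11 each, +1 to first 1
Round 3: Greywater=27 Hollowpine=24 → close Hollowpine (overflow 19)
  24÷1 = 24 each, +1 to first 0

Closure order: Cedarfen, Juniper, Hollowpine
Last habitat: Greywater with 51 animals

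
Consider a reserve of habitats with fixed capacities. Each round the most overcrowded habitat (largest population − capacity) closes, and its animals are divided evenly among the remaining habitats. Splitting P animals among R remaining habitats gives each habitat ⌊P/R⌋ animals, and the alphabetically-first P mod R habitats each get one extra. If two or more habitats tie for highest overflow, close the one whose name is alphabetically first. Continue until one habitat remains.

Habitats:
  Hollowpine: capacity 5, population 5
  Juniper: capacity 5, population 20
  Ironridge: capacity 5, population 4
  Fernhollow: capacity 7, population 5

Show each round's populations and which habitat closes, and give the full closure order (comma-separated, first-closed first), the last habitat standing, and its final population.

Round 1: Fernhollow=5 Hollowpine=5 Ironridge=4 Juniper=20 → close Juniper (overflow 15)
  20÷3 = 6 each, +1 to first 2
Round 2: Fernhollow=12 Hollowpine=12 Ironridge=10 → close Hollowpine (overflow 7)
  12÷2 = 6 each, +1 to first 0
Round 3: Fernhollow=18 Ironridge=16 → close Fernhollow (overflow 11)
  18÷1 = 18 each, +1 to first 0

Closure order: Juniper, Hollowpine, Fernhollow
Last habitat: Ironridge with 34 animals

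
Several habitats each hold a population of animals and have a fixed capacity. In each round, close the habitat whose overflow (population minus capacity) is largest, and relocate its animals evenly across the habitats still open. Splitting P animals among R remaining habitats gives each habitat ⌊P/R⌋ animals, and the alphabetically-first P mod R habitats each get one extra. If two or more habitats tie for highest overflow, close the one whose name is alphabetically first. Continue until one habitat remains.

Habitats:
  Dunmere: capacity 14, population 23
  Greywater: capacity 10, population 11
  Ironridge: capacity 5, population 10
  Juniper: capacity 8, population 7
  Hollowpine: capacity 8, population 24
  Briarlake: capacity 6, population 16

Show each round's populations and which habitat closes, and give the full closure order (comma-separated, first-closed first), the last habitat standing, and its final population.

Round 1: Briarlake=16 Dunmere=23 Greywater=11 Hollowpine=24 Ironridge=10 Juniper=7 → close Hollowpine (overflow 16)
  24÷5 = 4 each, +1 to first 4
Round 2: Briarlake=21 Dunmere=28 Greywater=16 Ironridge=15 Juniper=11 → close Briarlake (overflow 15)
  21÷4 = 5 each, +1 to first 1
Round 3: Dunmere=34 Greywater=21 Ironridge=20 Juniper=16 → close Dunmere (overflow 20)
  34÷3 = 11 each, +1 to first 1
Round 4: Greywater=33 Ironridge=31 Juniper=27 → close Ironridge (overflow 26)
  31÷2 = 15 each, +1 to first 1
Round 5: Greywater=49 Juniper=42 → close Greywater (overflow 39)
  49÷1 = 49 each, +1 to first 0

Closure order: Hollowpine, Briarlake, Dunmere, Ironridge, Greywater
Last habitat: Juniper with 91 animals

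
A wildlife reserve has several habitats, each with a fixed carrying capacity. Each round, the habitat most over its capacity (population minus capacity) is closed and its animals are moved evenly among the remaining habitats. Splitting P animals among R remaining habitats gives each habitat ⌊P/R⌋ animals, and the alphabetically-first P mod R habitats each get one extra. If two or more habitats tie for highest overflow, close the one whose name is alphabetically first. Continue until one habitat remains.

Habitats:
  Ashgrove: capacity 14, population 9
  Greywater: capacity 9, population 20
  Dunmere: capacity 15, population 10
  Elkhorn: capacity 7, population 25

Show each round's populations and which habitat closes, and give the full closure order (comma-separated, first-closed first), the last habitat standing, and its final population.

Closure order: Elkhorn, Greywater, Ashgrove
Last habitat: Dunmere with 64 animals

Round 1: Ashgrove=9 Dunmere=10 Elkhorn=25 Greywater=20 → close Elkhorn (overflow 18)
  25÷3 = 8 each, +1 to first 1
Round 2: Ashgrove=18 Dunmere=18 Greywater=28 → close Greywater (overflow 19)
  28÷2 = 14 each, +1 to first 0
Round 3: Ashgrove=32 Dunmere=32 → close Ashgrove (overflow 18)
  32÷1 = 32 each, +1 to first 0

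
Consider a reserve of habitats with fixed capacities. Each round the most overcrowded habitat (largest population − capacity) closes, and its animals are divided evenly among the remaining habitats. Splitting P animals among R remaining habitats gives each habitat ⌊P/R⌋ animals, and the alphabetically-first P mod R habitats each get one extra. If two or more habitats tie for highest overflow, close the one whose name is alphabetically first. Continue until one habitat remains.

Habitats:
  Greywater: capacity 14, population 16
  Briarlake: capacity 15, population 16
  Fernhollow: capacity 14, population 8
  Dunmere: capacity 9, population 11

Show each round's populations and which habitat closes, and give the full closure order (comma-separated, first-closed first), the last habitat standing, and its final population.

Closure order: Dunmere, Briarlake, Greywater
Last habitat: Fernhollow with 51 animals

Round 1: Briarlake=16 Dunmere=11 Fernhollow=8 Greywater=16 → close Dunmere (overflow 2)
  11÷3 = 3 each, +1 to first 2
Round 2: Briarlake=20 Fernhollow=12 Greywater=19 → close Briarlake (overflow 5)
  20÷2 = 10 each, +1 to first 0
Round 3: Fernhollow=22 Greywater=29 → close Greywater (overflow 15)
  29÷1 = 29 each, +1 to first 0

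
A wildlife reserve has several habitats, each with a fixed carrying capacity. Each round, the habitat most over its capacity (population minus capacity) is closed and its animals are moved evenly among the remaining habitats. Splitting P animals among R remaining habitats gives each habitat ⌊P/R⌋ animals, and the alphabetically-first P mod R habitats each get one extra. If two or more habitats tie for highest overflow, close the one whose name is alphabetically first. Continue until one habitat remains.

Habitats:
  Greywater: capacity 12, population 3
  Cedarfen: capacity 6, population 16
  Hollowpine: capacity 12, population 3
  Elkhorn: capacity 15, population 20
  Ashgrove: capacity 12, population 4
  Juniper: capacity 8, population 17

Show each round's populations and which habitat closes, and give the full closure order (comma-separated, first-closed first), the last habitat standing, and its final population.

Closure order: Cedarfen, Juniper, Elkhorn, Ashgrove, Greywater
Last habitat: Hollowpine with 63 animals

Round 1: Ashgrove=4 Cedarfen=16 Elkhorn=20 Greywater=3 Hollowpine=3 Juniper=17 → close Cedarfen (overflow 10)
  16÷5 = 3 each, +1 to first 1
Round 2: Ashgrove=8 Elkhorn=23 Greywater=6 Hollowpine=6 Juniper=20 → close Juniper (overflow 12)
  20÷4 = 5 each, +1 to first 0
Round 3: Ashgrove=13 Elkhorn=28 Greywater=11 Hollowpine=11 → close Elkhorn (overflow 13)
  28÷3 = 9 each, +1 to first 1
Round 4: Ashgrove=23 Greywater=20 Hollowpine=20 → close Ashgrove (overflow 11)
  23÷2 = 11 each, +1 to first 1
Round 5: Greywater=32 Hollowpine=31 → close Greywater (overflow 20)
  32÷1 = 32 each, +1 to first 0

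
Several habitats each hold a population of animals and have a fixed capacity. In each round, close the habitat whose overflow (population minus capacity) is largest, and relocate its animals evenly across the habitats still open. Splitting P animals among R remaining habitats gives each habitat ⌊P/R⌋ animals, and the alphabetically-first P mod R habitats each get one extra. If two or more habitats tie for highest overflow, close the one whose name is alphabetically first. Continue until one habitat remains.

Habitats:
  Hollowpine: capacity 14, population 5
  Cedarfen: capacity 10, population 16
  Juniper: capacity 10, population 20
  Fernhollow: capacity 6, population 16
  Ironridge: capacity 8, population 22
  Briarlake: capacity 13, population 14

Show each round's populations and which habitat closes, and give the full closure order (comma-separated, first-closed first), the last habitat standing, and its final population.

Closure order: Ironridge, Fernhollow, Juniper, Cedarfen, Briarlake
Last habitat: Hollowpine with 93 animals

Round 1: Briarlake=14 Cedarfen=16 Fernhollow=16 Hollowpine=5 Ironridge=22 Juniper=20 → close Ironridge (overflow 14)
  22÷5 = 4 each, +1 to first 2
Round 2: Briarlake=19 Cedarfen=21 Fernhollow=20 Hollowpine=9 Juniper=24 → close Fernhollow (overflow 14)
  20÷4 = 5 each, +1 to first 0
Round 3: Briarlake=24 Cedarfen=26 Hollowpine=14 Juniper=29 → close Juniper (overflow 19)
  29÷3 = 9 each, +1 to first 2
Round 4: Briarlake=34 Cedarfen=36 Hollowpine=23 → close Cedarfen (overflow 26)
  36÷2 = 18 each, +1 to first 0
Round 5: Briarlake=52 Hollowpine=41 → close Briarlake (overflow 39)
  52÷1 = 52 each, +1 to first 0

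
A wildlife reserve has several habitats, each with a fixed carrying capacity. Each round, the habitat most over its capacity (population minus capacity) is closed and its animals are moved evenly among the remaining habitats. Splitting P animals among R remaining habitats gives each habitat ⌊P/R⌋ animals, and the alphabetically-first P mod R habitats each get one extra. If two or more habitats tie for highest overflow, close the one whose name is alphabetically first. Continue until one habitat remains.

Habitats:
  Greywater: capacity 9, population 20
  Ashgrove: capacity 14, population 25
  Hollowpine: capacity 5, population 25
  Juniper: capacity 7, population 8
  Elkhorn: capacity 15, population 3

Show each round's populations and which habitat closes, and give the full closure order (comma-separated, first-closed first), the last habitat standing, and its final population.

Round 1: Ashgrove=25 Elkhorn=3 Greywater=20 Hollowpine=25 Juniper=8 → close Hollowpine (overflow 20)
  25÷4 = 6 each, +1 to first 1
Round 2: Ashgrove=32 Elkhorn=9 Greywater=26 Juniper=14 → close Ashgrove (overflow 18)
  32÷3 = 10 each, +1 to first 2
Round 3: Elkhorn=20 Greywater=37 Juniper=24 → close Greywater (overflow 28)
  37÷2 = 18 each, +1 to first 1
Round 4: Elkhorn=39 Juniper=42 → close Juniper (overflow 35)
  42÷1 = 42 each, +1 to first 0

Closure order: Hollowpine, Ashgrove, Greywater, Juniper
Last habitat: Elkhorn with 81 animals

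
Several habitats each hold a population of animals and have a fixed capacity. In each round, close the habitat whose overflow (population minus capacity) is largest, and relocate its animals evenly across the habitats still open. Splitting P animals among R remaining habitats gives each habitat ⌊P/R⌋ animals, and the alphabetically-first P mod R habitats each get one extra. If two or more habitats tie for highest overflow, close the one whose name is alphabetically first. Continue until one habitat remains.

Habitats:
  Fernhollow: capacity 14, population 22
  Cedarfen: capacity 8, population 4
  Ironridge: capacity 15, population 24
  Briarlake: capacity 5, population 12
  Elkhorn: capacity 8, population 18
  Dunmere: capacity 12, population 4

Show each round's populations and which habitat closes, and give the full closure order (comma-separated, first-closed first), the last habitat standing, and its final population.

Round 1: Briarlake=12 Cedarfen=4 Dunmere=4 Elkhorn=18 Fernhollow=22 Ironridge=24 → close Elkhorn (overflow 10)
  18÷5 = 3 each, +1 to first 3
Round 2: Briarlake=16 Cedarfen=8 Dunmere=8 Fernhollow=25 Ironridge=27 → close Ironridge (overflow 12)
  27÷4 = 6 each, +1 to first 3
Round 3: Briarlake=23 Cedarfen=15 Dunmere=15 Fernhollow=31 → close Briarlake (overflow 18)
  23÷3 = 7 each, +1 to first 2
Round 4: Cedarfen=23 Dunmere=23 Fernhollow=38 → close Fernhollow (overflow 24)
  38÷2 = 19 each, +1 to first 0
Round 5: Cedarfen=42 Dunmere=42 → close Cedarfen (overflow 34)
  42÷1 = 42 each, +1 to first 0

Closure order: Elkhorn, Ironridge, Briarlake, Fernhollow, Cedarfen
Last habitat: Dunmere with 84 animals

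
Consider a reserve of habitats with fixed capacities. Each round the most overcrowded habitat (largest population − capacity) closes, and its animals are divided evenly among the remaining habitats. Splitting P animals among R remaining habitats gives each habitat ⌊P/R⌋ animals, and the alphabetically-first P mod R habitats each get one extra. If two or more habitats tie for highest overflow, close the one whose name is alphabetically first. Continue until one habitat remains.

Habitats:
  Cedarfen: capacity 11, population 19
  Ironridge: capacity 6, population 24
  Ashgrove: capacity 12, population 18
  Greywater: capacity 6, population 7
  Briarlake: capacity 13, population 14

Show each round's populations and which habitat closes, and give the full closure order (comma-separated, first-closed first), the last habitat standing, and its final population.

Closure order: Ironridge, Cedarfen, Ashgrove, Briarlake
Last habitat: Greywater with 82 animals

Round 1: Ashgrove=18 Briarlake=14 Cedarfen=19 Greywater=7 Ironridge=24 → close Ironridge (overflow 18)
  24÷4 = 6 each, +1 to first 0
Round 2: Ashgrove=24 Briarlake=20 Cedarfen=25 Greywater=13 → close Cedarfen (overflow 14)
  25÷3 = 8 each, +1 to first 1
Round 3: Ashgrove=33 Briarlake=28 Greywater=21 → close Ashgrove (overflow 21)
  33÷2 = 16 each, +1 to first 1
Round 4: Briarlake=45 Greywater=37 → close Briarlake (overflow 32)
  45÷1 = 45 each, +1 to first 0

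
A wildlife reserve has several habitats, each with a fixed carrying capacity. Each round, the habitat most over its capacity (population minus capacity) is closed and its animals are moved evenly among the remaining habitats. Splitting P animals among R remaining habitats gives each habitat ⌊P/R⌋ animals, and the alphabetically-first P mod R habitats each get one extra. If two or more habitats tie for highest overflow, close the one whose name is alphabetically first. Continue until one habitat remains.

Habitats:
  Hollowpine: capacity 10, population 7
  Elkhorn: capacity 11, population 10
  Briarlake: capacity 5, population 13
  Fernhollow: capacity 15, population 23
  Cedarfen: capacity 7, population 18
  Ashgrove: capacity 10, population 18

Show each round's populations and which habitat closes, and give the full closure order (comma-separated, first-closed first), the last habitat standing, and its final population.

Round 1: Ashgrove=18 Briarlake=13 Cedarfen=18 Elkhorn=10 Fernhollow=23 Hollowpine=7 → close Cedarfen (overflow 11)
  18÷5 = 3 each, +1 to first 3
Round 2: Ashgrove=22 Briarlake=17 Elkhorn=14 Fernhollow=26 Hollowpine=10 → close Ashgrove (overflow 12)
  22÷4 = 5 each, +1 to first 2
Round 3: Briarlake=23 Elkhorn=20 Fernhollow=31 Hollowpine=15 → close Briarlake (overflow 18)
  23÷3 = 7 each, +1 to first 2
Round 4: Elkhorn=28 Fernhollow=39 Hollowpine=22 → close Fernhollow (overflow 24)
  39÷2 = 19 each, +1 to first 1
Round 5: Elkhorn=48 Hollowpine=41 → close Elkhorn (overflow 37)
  48÷1 = 48 each, +1 to first 0

Closure order: Cedarfen, Ashgrove, Briarlake, Fernhollow, Elkhorn
Last habitat: Hollowpine with 89 animals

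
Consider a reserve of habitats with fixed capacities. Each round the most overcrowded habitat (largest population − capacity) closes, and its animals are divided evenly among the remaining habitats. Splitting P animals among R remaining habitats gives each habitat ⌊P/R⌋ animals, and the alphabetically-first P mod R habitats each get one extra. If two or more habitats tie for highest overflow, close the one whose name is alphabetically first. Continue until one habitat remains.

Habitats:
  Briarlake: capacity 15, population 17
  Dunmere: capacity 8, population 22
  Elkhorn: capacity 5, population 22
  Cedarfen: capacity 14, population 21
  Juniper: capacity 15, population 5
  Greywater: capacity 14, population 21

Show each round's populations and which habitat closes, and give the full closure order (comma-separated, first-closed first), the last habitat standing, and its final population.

Closure order: Elkhorn, Dunmere, Cedarfen, Greywater, Briarlake
Last habitat: Juniper with 108 animals

Round 1: Briarlake=17 Cedarfen=21 Dunmere=22 Elkhorn=22 Greywater=21 Juniper=5 → close Elkhorn (overflow 17)
  22÷5 = 4 each, +1 to first 2
Round 2: Briarlake=22 Cedarfen=26 Dunmere=26 Greywater=25 Juniper=9 → close Dunmere (overflow 18)
  26÷4 = 6 each, +1 to first 2
Round 3: Briarlake=29 Cedarfen=33 Greywater=31 Juniper=15 → close Cedarfen (overflow 19)
  33÷3 = 11 each, +1 to first 0
Round 4: Briarlake=40 Greywater=42 Juniper=26 → close Greywater (overflow 28)
  42÷2 = 21 each, +1 to first 0
Round 5: Briarlake=61 Juniper=47 → close Briarlake (overflow 46)
  61÷1 = 61 each, +1 to first 0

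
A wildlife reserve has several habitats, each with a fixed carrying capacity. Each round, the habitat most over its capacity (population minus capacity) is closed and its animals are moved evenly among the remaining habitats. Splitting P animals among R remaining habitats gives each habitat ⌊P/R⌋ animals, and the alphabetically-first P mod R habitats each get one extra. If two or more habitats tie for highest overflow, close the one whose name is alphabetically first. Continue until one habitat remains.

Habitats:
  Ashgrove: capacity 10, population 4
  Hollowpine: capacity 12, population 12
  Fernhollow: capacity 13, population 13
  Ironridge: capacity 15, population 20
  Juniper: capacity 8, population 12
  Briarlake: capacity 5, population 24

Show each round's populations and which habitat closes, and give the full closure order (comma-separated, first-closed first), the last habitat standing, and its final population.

Closure order: Briarlake, Ironridge, Juniper, Fernhollow, Hollowpine
Last habitat: Ashgrove with 85 animals

Round 1: Ashgrove=4 Briarlake=24 Fernhollow=13 Hollowpine=12 Ironridge=20 Juniper=12 → close Briarlake (overflow 19)
  24÷5 = 4 each, +1 to first 4
Round 2: Ashgrove=9 Fernhollow=18 Hollowpine=17 Ironridge=25 Juniper=16 → close Ironridge (overflow 10)
  25÷4 = 6 each, +1 to first 1
Round 3: Ashgrove=16 Fernhollow=24 Hollowpine=23 Juniper=22 → close Juniper (overflow 14)
  22÷3 = 7 each, +1 to first 1
Round 4: Ashgrove=24 Fernhollow=31 Hollowpine=30 → close Fernhollow (overflow 18)
  31÷2 = 15 each, +1 to first 1
Round 5: Ashgrove=40 Hollowpine=45 → close Hollowpine (overflow 33)
  45÷1 = 45 each, +1 to first 0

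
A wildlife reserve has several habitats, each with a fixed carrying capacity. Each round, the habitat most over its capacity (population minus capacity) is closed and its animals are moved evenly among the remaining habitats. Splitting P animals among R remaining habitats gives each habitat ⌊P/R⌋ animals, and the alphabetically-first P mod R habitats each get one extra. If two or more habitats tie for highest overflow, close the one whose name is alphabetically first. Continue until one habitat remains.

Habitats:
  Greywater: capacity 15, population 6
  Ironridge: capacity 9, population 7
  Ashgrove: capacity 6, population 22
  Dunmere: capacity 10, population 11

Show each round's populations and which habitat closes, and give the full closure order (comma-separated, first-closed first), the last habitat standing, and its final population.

Round 1: Ashgrove=22 Dunmere=11 Greywater=6 Ironridge=7 → close Ashgrove (overflow 16)
  22÷3 = 7 each, +1 to first 1
Round 2: Dunmere=19 Greywater=13 Ironridge=14 → close Dunmere (overflow 9)
  19÷2 = 9 each, +1 to first 1
Round 3: Greywater=23 Ironridge=23 → close Ironridge (overflow 14)
  23÷1 = 23 each, +1 to first 0

Closure order: Ashgrove, Dunmere, Ironridge
Last habitat: Greywater with 46 animals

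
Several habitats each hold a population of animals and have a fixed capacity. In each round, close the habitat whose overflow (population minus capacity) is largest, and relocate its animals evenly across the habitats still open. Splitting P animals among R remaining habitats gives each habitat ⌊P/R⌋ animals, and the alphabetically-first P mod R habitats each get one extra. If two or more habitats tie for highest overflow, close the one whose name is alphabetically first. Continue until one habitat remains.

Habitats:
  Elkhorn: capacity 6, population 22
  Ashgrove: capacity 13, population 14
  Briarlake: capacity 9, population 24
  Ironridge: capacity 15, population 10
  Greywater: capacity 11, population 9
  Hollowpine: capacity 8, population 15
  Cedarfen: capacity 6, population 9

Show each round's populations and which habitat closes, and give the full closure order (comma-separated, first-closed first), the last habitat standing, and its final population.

Round 1: Ashgrove=14 Briarlake=24 Cedarfen=9 Elkhorn=22 Greywater=9 Hollowpine=15 Ironridge=10 → close Elkhorn (overflow 16)
  22÷6 = 3 each, +1 to first 4
Round 2: Ashgrove=18 Briarlake=28 Cedarfen=13 Greywater=13 Hollowpine=18 Ironridge=13 → close Briarlake (overflow 19)
  28÷5 = 5 each, +1 to first 3
Round 3: Ashgrove=24 Cedarfen=19 Greywater=19 Hollowpine=23 Ironridge=18 → close Hollowpine (overflow 15)
  23÷4 = 5 each, +1 to first 3
Round 4: Ashgrove=30 Cedarfen=25 Greywater=25 Ironridge=23 → close Cedarfen (overflow 19)
  25÷3 = 8 each, +1 to first 1
Round 5: Ashgrove=39 Greywater=33 Ironridge=31 → close Ashgrove (overflow 26)
  39÷2 = 19 each, +1 to first 1
Round 6: Greywater=53 Ironridge=50 → close Greywater (overflow 42)
  53÷1 = 53 each, +1 to first 0

Closure order: Elkhorn, Briarlake, Hollowpine, Cedarfen, Ashgrove, Greywater
Last habitat: Ironridge with 103 animals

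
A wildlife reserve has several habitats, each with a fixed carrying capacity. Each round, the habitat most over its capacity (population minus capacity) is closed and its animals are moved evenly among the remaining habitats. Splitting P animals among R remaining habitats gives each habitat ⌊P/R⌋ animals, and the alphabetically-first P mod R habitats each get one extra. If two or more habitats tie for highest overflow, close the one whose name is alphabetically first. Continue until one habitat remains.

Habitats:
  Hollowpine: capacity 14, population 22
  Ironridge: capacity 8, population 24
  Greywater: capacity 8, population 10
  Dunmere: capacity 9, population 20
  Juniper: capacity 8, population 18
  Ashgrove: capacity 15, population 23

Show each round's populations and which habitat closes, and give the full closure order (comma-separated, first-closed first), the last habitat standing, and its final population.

Closure order: Ironridge, Dunmere, Ashgrove, Hollowpine, Juniper
Last habitat: Greywater with 117 animals

Round 1: Ashgrove=23 Dunmere=20 Greywater=10 Hollowpine=22 Ironridge=24 Juniper=18 → close Ironridge (overflow 16)
  24÷5 = 4 each, +1 to first 4
Round 2: Ashgrove=28 Dunmere=25 Greywater=15 Hollowpine=27 Juniper=22 → close Dunmere (overflow 16)
  25÷4 = 6 each, +1 to first 1
Round 3: Ashgrove=35 Greywater=21 Hollowpine=33 Juniper=28 → close Ashgrove (overflow 20)
  35÷3 = 11 each, +1 to first 2
Round 4: Greywater=33 Hollowpine=45 Juniper=39 → close Hollowpine (overflow 31)
  45÷2 = 22 each, +1 to first 1
Round 5: Greywater=56 Juniper=61 → close Juniper (overflow 53)
  61÷1 = 61 each, +1 to first 0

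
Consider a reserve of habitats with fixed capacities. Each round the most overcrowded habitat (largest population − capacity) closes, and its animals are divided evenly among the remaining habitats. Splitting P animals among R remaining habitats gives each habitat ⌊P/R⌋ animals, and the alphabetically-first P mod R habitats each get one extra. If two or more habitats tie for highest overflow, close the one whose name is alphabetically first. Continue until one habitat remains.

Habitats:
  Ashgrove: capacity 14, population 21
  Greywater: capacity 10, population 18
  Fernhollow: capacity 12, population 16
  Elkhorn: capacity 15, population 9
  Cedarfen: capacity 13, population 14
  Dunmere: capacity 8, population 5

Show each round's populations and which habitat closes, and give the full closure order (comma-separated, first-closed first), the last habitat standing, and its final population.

Closure order: Greywater, Ashgrove, Fernhollow, Cedarfen, Dunmere
Last habitat: Elkhorn with 83 animals

Round 1: Ashgrove=21 Cedarfen=14 Dunmere=5 Elkhorn=9 Fernhollow=16 Greywater=18 → close Greywater (overflow 8)
  18÷5 = 3 each, +1 to first 3
Round 2: Ashgrove=25 Cedarfen=18 Dunmere=9 Elkhorn=12 Fernhollow=19 → close Ashgrove (overflow 11)
  25÷4 = 6 each, +1 to first 1
Round 3: Cedarfen=25 Dunmere=15 Elkhorn=18 Fernhollow=25 → close Fernhollow (overflow 13)
  25÷3 = 8 each, +1 to first 1
Round 4: Cedarfen=34 Dunmere=23 Elkhorn=26 → close Cedarfen (overflow 21)
  34÷2 = 17 each, +1 to first 0
Round 5: Dunmere=40 Elkhorn=43 → close Dunmere (overflow 32)
  40÷1 = 40 each, +1 to first 0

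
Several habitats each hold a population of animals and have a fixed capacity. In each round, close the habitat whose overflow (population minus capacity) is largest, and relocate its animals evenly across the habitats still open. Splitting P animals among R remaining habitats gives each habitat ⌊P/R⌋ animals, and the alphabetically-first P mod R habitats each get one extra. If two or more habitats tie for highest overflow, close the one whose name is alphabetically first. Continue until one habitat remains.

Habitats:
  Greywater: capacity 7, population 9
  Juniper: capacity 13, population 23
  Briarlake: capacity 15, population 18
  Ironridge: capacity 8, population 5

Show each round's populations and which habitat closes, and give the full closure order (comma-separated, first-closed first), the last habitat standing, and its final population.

Closure order: Juniper, Briarlake, Greywater
Last habitat: Ironridge with 55 animals

Round 1: Briarlake=18 Greywater=9 Ironridge=5 Juniper=23 → close Juniper (overflow 10)
  23÷3 = 7 each, +1 to first 2
Round 2: Briarlake=26 Greywater=17 Ironridge=12 → close Briarlake (overflow 11)
  26÷2 = 13 each, +1 to first 0
Round 3: Greywater=30 Ironridge=25 → close Greywater (overflow 23)
  30÷1 = 30 each, +1 to first 0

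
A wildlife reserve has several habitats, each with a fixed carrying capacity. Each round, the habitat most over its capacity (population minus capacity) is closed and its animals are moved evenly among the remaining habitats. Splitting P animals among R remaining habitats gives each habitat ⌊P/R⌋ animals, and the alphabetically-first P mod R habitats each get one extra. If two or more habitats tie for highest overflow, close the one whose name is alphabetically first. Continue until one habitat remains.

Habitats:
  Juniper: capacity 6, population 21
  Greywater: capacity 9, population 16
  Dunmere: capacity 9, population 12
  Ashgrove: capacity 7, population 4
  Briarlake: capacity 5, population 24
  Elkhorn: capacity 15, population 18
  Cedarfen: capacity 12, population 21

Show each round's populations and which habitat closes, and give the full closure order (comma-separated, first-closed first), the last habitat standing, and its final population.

Closure order: Briarlake, Juniper, Cedarfen, Greywater, Dunmere, Elkhorn
Last habitat: Ashgrove with 116 animals

Round 1: Ashgrove=4 Briarlake=24 Cedarfen=21 Dunmere=12 Elkhorn=18 Greywater=16 Juniper=21 → close Briarlake (overflow 19)
  24÷6 = 4 each, +1 to first 0
Round 2: Ashgrove=8 Cedarfen=25 Dunmere=16 Elkhorn=22 Greywater=20 Juniper=25 → close Juniper (overflow 19)
  25÷5 = 5 each, +1 to first 0
Round 3: Ashgrove=13 Cedarfen=30 Dunmere=21 Elkhorn=27 Greywater=25 → close Cedarfen (overflow 18)
  30÷4 = 7 each, +1 to first 2
Round 4: Ashgrove=21 Dunmere=29 Elkhorn=34 Greywater=32 → close Greywater (overflow 23)
  32÷3 = 10 each, +1 to first 2
Round 5: Ashgrove=32 Dunmere=40 Elkhorn=44 → close Dunmere (overflow 31)
  40÷2 = 20 each, +1 to first 0
Round 6: Ashgrove=52 Elkhorn=64 → close Elkhorn (overflow 49)
  64÷1 = 64 each, +1 to first 0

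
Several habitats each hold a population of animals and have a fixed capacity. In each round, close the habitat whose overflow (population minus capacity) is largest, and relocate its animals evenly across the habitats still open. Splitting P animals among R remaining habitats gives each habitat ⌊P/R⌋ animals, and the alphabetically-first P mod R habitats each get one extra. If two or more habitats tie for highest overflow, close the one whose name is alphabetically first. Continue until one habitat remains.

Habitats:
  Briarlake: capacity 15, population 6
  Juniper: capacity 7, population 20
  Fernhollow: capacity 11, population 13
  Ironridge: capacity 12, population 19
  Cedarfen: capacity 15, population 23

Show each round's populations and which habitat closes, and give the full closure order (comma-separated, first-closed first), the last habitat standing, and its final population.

Closure order: Juniper, Cedarfen, Ironridge, Fernhollow
Last habitat: Briarlake with 81 animals

Round 1: Briarlake=6 Cedarfen=23 Fernhollow=13 Ironridge=19 Juniper=20 → close Juniper (overflow 13)
  20÷4 = 5 each, +1 to first 0
Round 2: Briarlake=11 Cedarfen=28 Fernhollow=18 Ironridge=24 → close Cedarfen (overflow 13)
  28÷3 = 9 each, +1 to first 1
Round 3: Briarlake=21 Fernhollow=27 Ironridge=33 → close Ironridge (overflow 21)
  33÷2 = 16 each, +1 to first 1
Round 4: Briarlake=38 Fernhollow=43 → close Fernhollow (overflow 32)
  43÷1 = 43 each, +1 to first 0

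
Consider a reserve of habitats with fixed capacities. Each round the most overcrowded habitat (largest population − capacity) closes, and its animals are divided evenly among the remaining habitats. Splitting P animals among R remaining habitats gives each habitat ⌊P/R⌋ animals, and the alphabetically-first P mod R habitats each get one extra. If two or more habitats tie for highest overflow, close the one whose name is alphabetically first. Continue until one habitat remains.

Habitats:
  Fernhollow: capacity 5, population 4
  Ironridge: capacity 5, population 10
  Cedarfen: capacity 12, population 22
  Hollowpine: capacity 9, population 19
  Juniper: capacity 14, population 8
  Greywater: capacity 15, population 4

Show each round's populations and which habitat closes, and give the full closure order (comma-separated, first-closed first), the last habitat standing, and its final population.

Round 1: Cedarfen=22 Fernhollow=4 Greywater=4 Hollowpine=19 Ironridge=10 Juniper=8 → close Cedarfen (overflow 10)
  22÷5 = 4 each, +1 to first 2
Round 2: Fernhollow=9 Greywater=9 Hollowpine=23 Ironridge=14 Juniper=12 → close Hollowpine (overflow 14)
  23÷4 = 5 each, +1 to first 3
Round 3: Fernhollow=15 Greywater=15 Ironridge=20 Juniper=17 → close Ironridge (overflow 15)
  20÷3 = 6 each, +1 to first 2
Round 4: Fernhollow=22 Greywater=22 Juniper=23 → close Fernhollow (overflow 17)
  22÷2 = 11 each, +1 to first 0
Round 5: Greywater=33 Juniper=34 → close Juniper (overflow 20)
  34÷1 = 34 each, +1 to first 0

Closure order: Cedarfen, Hollowpine, Ironridge, Fernhollow, Juniper
Last habitat: Greywater with 67 animals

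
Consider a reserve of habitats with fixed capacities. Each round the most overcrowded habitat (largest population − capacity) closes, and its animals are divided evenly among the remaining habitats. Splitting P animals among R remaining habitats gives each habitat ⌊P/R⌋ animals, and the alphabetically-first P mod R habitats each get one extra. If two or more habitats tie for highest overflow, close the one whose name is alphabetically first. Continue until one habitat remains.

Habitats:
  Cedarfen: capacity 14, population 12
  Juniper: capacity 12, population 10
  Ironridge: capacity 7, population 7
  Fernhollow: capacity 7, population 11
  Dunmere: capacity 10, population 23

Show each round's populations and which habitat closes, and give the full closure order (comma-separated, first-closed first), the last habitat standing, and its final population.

Round 1: Cedarfen=12 Dunmere=23 Fernhollow=11 Ironridge=7 Juniper=10 → close Dunmere (overflow 13)
  23÷4 = 5 each, +1 to first 3
Round 2: Cedarfen=18 Fernhollow=17 Ironridge=13 Juniper=15 → close Fernhollow (overflow 10)
  17÷3 = 5 each, +1 to first 2
Round 3: Cedarfen=24 Ironridge=19 Juniper=20 → close Ironridge (overflow 12)
  19÷2 = 9 each, +1 to first 1
Round 4: Cedarfen=34 Juniper=29 → close Cedarfen (overflow 20)
  34÷1 = 34 each, +1 to first 0

Closure order: Dunmere, Fernhollow, Ironridge, Cedarfen
Last habitat: Juniper with 63 animals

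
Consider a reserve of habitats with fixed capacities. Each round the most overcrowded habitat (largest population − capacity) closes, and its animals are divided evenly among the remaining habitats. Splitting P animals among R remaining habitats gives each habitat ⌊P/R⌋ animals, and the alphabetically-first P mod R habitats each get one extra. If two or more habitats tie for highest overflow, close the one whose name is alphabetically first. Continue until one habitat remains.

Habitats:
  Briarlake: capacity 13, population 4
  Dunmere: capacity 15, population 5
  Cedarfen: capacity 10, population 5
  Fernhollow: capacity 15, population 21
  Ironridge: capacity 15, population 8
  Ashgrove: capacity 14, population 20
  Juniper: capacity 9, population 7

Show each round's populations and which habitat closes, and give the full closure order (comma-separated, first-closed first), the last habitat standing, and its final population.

Closure order: Ashgrove, Fernhollow, Juniper, Cedarfen, Briarlake, Ironridge
Last habitat: Dunmere with 70 animals

Round 1: Ashgrove=20 Briarlake=4 Cedarfen=5 Dunmere=5 Fernhollow=21 Ironridge=8 Juniper=7 → close Ashgrove (overflow 6)
  20÷6 = 3 each, +1 to first 2
Round 2: Briarlake=8 Cedarfen=9 Dunmere=8 Fernhollow=24 Ironridge=11 Juniper=10 → close Fernhollow (overflow 9)
  24÷5 = 4 each, +1 to first 4
Round 3: Briarlake=13 Cedarfen=14 Dunmere=13 Ironridge=16 Juniper=14 → close Juniper (overflow 5)
  14÷4 = 3 each, +1 to first 2
Round 4: Briarlake=17 Cedarfen=18 Dunmere=16 Ironridge=19 → close Cedarfen (overflow 8)
  18÷3 = 6 each, +1 to first 0
Round 5: Briarlake=23 Dunmere=22 Ironridge=25 → close Briarlake (overflow 10)
  23÷2 = 11 each, +1 to first 1
Round 6: Dunmere=34 Ironridge=36 → close Ironridge (overflow 21)
  36÷1 = 36 each, +1 to first 0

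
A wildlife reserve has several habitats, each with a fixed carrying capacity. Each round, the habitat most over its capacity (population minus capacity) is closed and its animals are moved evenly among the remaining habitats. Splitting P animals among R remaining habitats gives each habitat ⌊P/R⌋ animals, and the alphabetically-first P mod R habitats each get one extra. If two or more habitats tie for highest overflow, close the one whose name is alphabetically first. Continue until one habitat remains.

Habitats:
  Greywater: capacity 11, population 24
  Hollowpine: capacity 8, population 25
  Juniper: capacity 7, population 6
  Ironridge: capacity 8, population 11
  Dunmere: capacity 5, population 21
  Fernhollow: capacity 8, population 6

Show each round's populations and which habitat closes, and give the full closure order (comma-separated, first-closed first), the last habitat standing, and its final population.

Round 1: Dunmere=21 Fernhollow=6 Greywater=24 Hollowpine=25 Ironridge=11 Juniper=6 → close Hollowpine (overflow 17)
  25÷5 = 5 each, +1 to first 0
Round 2: Dunmere=26 Fernhollow=11 Greywater=29 Ironridge=16 Juniper=11 → close Dunmere (overflow 21)
  26÷4 = 6 each, +1 to first 2
Round 3: Fernhollow=18 Greywater=36 Ironridge=22 Juniper=17 → close Greywater (overflow 25)
  36÷3 = 12 each, +1 to first 0
Round 4: Fernhollow=30 Ironridge=34 Juniper=29 → close Ironridge (overflow 26)
  34÷2 = 17 each, +1 to first 0
Round 5: Fernhollow=47 Juniper=46 → close Fernhollow (overflow 39)
  47÷1 = 47 each, +1 to first 0

Closure order: Hollowpine, Dunmere, Greywater, Ironridge, Fernhollow
Last habitat: Juniper with 93 animals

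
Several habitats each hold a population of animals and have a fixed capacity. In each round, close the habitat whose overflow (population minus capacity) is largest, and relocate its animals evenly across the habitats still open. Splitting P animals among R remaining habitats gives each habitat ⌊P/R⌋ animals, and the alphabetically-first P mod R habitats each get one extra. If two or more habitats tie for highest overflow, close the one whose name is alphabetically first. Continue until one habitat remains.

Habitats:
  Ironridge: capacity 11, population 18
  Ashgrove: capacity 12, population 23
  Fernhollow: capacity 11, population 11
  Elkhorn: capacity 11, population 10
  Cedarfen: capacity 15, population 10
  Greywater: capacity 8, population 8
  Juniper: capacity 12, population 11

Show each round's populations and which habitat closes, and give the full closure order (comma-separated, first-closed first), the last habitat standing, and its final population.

Round 1: Ashgrove=23 Cedarfen=10 Elkhorn=10 Fernhollow=11 Greywater=8 Ironridge=18 Juniper=11 → close Ashgrove (overflow 11)
  23÷6 = 3 each, +1 to first 5
Round 2: Cedarfen=14 Elkhorn=14 Fernhollow=15 Greywater=12 Ironridge=22 Juniper=14 → close Ironridge (overflow 11)
  22÷5 = 4 each, +1 to first 2
Round 3: Cedarfen=19 Elkhorn=19 Fernhollow=19 Greywater=16 Juniper=18 → close Elkhorn (overflow 8)
  19÷4 = 4 each, +1 to first 3
Round 4: Cedarfen=24 Fernhollow=24 Greywater=21 Juniper=22 → close Fernhollow (overflow 13)
  24÷3 = 8 each, +1 to first 0
Round 5: Cedarfen=32 Greywater=29 Juniper=30 → close Greywater (overflow 21)
  29÷2 = 14 each, +1 to first 1
Round 6: Cedarfen=47 Juniper=44 → close Cedarfen (overflow 32)
  47÷1 = 47 each, +1 to first 0

Closure order: Ashgrove, Ironridge, Elkhorn, Fernhollow, Greywater, Cedarfen
Last habitat: Juniper with 91 animals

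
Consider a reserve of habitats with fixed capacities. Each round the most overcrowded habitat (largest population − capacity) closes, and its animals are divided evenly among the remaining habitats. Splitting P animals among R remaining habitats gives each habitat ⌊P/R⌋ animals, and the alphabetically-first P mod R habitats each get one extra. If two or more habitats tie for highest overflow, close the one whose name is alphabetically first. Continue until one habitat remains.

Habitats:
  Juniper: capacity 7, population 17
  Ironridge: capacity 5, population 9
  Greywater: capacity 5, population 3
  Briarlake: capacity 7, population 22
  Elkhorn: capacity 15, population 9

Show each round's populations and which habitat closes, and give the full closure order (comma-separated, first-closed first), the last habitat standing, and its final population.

Closure order: Briarlake, Juniper, Ironridge, Greywater
Last habitat: Elkhorn with 60 animals

Round 1: Briarlake=22 Elkhorn=9 Greywater=3 Ironridge=9 Juniper=17 → close Briarlake (overflow 15)
  22÷4 = 5 each, +1 to first 2
Round 2: Elkhorn=15 Greywater=9 Ironridge=14 Juniper=22 → close Juniper (overflow 15)
  22÷3 = 7 each, +1 to first 1
Round 3: Elkhorn=23 Greywater=16 Ironridge=21 → close Ironridge (overflow 16)
  21÷2 = 10 each, +1 to first 1
Round 4: Elkhorn=34 Greywater=26 → close Greywater (overflow 21)
  26÷1 = 26 each, +1 to first 0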